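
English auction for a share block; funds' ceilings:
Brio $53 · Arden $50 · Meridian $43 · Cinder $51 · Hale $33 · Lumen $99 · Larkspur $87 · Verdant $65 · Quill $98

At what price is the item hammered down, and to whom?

Ascending (English) auction: the price rises until one bidder remains; the winner pays the price at which the last rival dropped out.
Limits ranked: 99 (Lumen) > 98 (Quill) > 87 (Larkspur) > 65 (Verdant) > 53 (Brio) > 51 (Cinder) > …
Once the price passes $98, only Lumen is left; the hammer falls at Quill's limit of $98.

Lumen wins at $98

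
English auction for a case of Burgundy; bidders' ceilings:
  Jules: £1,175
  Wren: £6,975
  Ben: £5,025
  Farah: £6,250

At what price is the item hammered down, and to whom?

Rule: the price rises until one bidder remains; the winner pays the price at which the last rival dropped out.
Sorting limits: 6,975 (Wren) > 6,250 (Farah) > 5,025 (Ben) > 1,175 (Jules)
Bidding ends when Farah exits at £6,250; Wren takes it.

Wren wins at £6,250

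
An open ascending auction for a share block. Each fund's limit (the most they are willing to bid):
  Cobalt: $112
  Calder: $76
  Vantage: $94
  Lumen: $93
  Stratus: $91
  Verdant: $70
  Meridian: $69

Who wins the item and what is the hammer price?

Cobalt wins at $94

Rule: the price rises until one bidder remains; the winner pays the price at which the last rival dropped out.
Limits ranked: 112 (Cobalt) > 94 (Vantage) > 93 (Lumen) > 91 (Stratus) > 76 (Calder) > 70 (Verdant) > …
Bidding ends when Vantage exits at $94; Cobalt takes it.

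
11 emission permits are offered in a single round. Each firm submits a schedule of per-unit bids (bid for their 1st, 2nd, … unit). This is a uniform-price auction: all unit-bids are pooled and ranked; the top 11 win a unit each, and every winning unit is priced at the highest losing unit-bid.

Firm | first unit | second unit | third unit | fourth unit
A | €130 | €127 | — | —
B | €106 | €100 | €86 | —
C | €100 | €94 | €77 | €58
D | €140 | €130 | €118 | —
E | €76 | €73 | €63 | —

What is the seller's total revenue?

Pooled unit-bids ranked (top 11): 140 (D-1), 130 (A-1), 130 (D-2), 127 (A-2), 118 (D-3), 106 (B-1), 100 (B-2), 100 (C-1), 94 (C-2), 86 (B-3), 77 (C-3)
The (k+1)-th unit-bid is €76.
Allocation: A 2, B 3, C 3, D 3. Every unit priced at €76.
Revenue = 11 × 76 = €836.

Total revenue: €836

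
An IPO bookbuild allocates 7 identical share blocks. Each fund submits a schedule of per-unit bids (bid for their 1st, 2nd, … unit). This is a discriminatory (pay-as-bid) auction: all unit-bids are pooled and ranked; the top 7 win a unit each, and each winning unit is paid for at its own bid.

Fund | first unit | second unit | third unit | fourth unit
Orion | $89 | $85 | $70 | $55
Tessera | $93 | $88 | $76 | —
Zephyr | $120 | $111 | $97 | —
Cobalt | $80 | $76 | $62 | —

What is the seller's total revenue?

Pooled unit-bids ranked (top 7): 120 (Zephyr-1), 111 (Zephyr-2), 97 (Zephyr-3), 93 (Tessera-1), 89 (Orion-1), 88 (Tessera-2), 85 (Orion-2)
Next rejected bid: $80 (not a price — pay-as-bid).
Each winning unit pays its own bid.
Revenue = 120 + 111 + 97 + 93 + 89 + 88 + 85 = $683.

Total revenue: $683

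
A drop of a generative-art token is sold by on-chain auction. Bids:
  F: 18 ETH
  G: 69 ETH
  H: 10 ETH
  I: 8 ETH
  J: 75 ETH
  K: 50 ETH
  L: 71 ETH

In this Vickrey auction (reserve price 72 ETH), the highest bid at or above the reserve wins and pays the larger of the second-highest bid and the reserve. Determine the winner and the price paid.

J pays 72 ETH

Bids ranked: 75 (J) > 71 (L) > 69 (G) > 50 (K) > 18 (F) > 10 (H) > …
Highest eligible bid: J at 75 ETH.
Second-highest bid 71 ETH is below the reserve 72 ETH, so the reserve binds → payment 72 ETH.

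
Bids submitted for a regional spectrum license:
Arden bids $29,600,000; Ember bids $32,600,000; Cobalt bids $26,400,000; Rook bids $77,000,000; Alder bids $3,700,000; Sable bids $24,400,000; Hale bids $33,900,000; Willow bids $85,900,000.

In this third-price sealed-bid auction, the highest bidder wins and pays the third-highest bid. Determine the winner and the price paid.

Willow pays $33,900,000

Third-price sealed-bid auction: the highest bidder wins and pays the third-highest bid.
Bids ranked: 85,900,000 (Willow) > 77,000,000 (Rook) > 33,900,000 (Hale) > 32,600,000 (Ember) > 29,600,000 (Arden) > 26,400,000 (Cobalt) > …
Willow is highest; pays the third-highest bid, $33,900,000.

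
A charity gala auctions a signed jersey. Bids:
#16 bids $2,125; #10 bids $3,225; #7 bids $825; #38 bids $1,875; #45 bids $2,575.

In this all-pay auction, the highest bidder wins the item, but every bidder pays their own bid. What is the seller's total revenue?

Rule: the highest bidder wins the item, but every bidder pays their own bid.
Bids in order: 3,225 (#10) > 2,575 (#45) > 2,125 (#16) > 1,875 (#38) > 825 (#7)
#10 wins with the top bid; all bids are sunk regardless.
Every bidder forfeits their bid regardless of winning.
Revenue = 2,125 + 3,225 + 825 + 1,875 + 2,575 = $10,625.

Total revenue: $10,625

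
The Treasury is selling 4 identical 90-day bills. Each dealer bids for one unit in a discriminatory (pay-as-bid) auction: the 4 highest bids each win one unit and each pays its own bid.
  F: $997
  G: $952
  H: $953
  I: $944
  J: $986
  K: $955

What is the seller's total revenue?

Bids ranked high→low: 997 (F), 986 (J), 955 (K), 953 (H), 952 (G), 944 (I)
The 4 highest are F, J, K, H.
Total revenue = 997 + 986 + 955 + 953 = $3,891.

Total revenue: $3,891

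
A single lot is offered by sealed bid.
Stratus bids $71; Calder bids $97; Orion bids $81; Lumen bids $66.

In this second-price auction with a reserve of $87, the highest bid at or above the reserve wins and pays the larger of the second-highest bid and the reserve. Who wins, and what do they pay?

Sorting bids: 97 (Calder) > 81 (Orion) > 71 (Stratus) > 66 (Lumen)
Calder has the top bid at or above the reserve ($97).
max(second-highest $81, reserve $87) = $87.

Calder pays $87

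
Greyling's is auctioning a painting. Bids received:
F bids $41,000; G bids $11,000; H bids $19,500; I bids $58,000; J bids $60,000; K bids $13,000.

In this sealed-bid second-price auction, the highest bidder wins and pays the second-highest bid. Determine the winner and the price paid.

J pays $58,000

Bids ranked: 60,000 (J) > 58,000 (I) > 41,000 (F) > 19,500 (H) > 13,000 (K) > 11,000 (G)
J wins with the highest bid; price is set by the runner-up at $58,000.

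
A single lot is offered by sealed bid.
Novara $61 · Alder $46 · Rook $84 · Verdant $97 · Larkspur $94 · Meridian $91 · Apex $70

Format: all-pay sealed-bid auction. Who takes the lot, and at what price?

Rule: the highest bidder wins the item, but every bidder pays their own bid.
Bids ranked: 97 (Verdant) > 94 (Larkspur) > 91 (Meridian) > 84 (Rook) > 70 (Apex) > 61 (Novara) > …
Verdant wins with the top bid; all bids are sunk regardless.

Verdant pays $97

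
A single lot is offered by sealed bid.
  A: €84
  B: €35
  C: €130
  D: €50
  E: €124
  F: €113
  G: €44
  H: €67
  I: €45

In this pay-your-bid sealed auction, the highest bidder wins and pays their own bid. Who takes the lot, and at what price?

Rule: the highest bidder wins and pays their own bid.
Bids in order: 130 (C) > 124 (E) > 113 (F) > 84 (A) > 67 (H) > 50 (D) > …
C has the highest bid and pays exactly that: €130.

C pays €130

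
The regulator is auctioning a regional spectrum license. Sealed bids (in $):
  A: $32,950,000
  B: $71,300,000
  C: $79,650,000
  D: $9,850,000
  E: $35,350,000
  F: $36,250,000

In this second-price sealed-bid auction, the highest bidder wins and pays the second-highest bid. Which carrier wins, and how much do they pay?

Second-price sealed-bid auction: the highest bidder wins and pays the second-highest bid.
Sorting bids: 79,650,000 (C) > 71,300,000 (B) > 36,250,000 (F) > 35,350,000 (E) > 32,950,000 (A) > 9,850,000 (D)
C is highest; pays the second-highest bid, $71,300,000.

C pays $71,300,000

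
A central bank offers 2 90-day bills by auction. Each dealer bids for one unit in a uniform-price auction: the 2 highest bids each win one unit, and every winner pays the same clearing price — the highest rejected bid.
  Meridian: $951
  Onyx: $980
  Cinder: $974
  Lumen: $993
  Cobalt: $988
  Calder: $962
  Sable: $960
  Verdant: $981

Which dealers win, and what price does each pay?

Lumen, Cobalt; each pays $981

Sorting: 993 (Lumen), 988 (Cobalt), 981 (Verdant), 980 (Onyx), …
Top 2: Lumen, Cobalt.
Clearing price = highest rejected bid = $981.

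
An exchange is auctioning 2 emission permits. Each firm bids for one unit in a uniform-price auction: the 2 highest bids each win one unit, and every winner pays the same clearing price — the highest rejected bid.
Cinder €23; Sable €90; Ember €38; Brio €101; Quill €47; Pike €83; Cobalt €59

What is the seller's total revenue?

Total revenue: €166

Bids ranked high→low: 101 (Brio), 90 (Sable), 83 (Pike), 59 (Cobalt), …
The 2 highest are Brio, Sable.
Highest unsuccessful bid: €83 → clearing price.
Total revenue = 2 × €83 = €166.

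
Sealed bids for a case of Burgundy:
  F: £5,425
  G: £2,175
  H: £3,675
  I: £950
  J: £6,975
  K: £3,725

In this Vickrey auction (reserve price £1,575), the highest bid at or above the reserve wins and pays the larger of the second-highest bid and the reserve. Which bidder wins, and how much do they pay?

J pays £5,425

Bids in order: 6,975 (J) > 5,425 (F) > 3,725 (K) > 3,675 (H) > 2,175 (G) > 950 (I)
J has the top bid at or above the reserve (£6,975).
max(second-highest £5,425, reserve £1,575) = £5,425; the reserve does not bind.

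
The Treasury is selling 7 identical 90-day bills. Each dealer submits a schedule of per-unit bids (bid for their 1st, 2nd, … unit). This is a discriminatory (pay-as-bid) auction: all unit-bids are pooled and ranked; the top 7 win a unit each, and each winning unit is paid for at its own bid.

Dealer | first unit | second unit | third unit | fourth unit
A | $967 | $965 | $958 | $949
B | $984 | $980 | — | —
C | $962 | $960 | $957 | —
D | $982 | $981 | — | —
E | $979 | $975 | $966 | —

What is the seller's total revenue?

Total revenue: $6,848

Merging the schedules and taking the best 7: 984 (B-1), 982 (D-1), 981 (D-2), 980 (B-2), 979 (E-1), 975 (E-2), 967 (A-1)
Next rejected bid: $966 (not a price — pay-as-bid).
Each winning unit pays its own bid.
Revenue = 984 + 982 + 981 + 980 + 979 + 975 + 967 = $6,848.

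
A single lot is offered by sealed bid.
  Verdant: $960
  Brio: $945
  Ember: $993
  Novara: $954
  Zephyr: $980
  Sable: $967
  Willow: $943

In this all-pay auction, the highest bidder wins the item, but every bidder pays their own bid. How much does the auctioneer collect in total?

Total revenue: $6,742

Sorting bids: 993 (Ember) > 980 (Zephyr) > 967 (Sable) > 960 (Verdant) > 954 (Novara) > 945 (Brio) > …
Every bidder forfeits their bid regardless of winning.
Revenue = 960 + 945 + 993 + 954 + 980 + 967 + 943 = $6,742.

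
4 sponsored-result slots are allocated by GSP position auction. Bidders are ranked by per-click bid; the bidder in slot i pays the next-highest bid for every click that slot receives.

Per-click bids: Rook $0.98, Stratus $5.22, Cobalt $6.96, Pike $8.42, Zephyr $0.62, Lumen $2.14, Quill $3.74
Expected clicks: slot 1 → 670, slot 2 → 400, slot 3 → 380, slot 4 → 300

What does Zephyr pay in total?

Zephyr pays $0.00

Per-click bids in order: $8.42 (Pike) > $6.96 (Cobalt) > $5.22 (Stratus) > $3.74 (Quill) > $2.14 (Lumen) > …
Zephyr ranks below slot 4 → no slot, pays nothing.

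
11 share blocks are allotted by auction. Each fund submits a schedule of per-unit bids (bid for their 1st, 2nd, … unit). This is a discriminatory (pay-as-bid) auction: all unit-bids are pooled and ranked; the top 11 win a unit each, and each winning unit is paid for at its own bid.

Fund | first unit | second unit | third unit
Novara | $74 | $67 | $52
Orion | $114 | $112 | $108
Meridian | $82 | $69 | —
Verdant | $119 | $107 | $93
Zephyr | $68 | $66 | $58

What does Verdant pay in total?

Verdant pays $319

All unit-bids, highest first — top 11: 119 (Verdant-1), 114 (Orion-1), 112 (Orion-2), 108 (Orion-3), 107 (Verdant-2), 93 (Verdant-3), 82 (Meridian-1), 74 (Novara-1), 69 (Meridian-2), 68 (Zephyr-1), 67 (Novara-2)
Next rejected bid: $66 (not a price — pay-as-bid).
Verdant's winning unit-bids: 119 + 107 + 93 = $319.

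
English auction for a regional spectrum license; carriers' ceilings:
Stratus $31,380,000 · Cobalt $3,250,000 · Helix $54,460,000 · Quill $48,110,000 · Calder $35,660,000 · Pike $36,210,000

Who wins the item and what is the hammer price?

Helix wins at $48,110,000

Open ascending-bid auction: the price rises until one bidder remains; the winner pays the price at which the last rival dropped out.
Limits ranked: 54,460,000 (Helix) > 48,110,000 (Quill) > 36,210,000 (Pike) > 35,660,000 (Calder) > 31,380,000 (Stratus) > 3,250,000 (Cobalt)
Once the price passes $48,110,000, only Helix is left; the hammer falls at Quill's limit of $48,110,000.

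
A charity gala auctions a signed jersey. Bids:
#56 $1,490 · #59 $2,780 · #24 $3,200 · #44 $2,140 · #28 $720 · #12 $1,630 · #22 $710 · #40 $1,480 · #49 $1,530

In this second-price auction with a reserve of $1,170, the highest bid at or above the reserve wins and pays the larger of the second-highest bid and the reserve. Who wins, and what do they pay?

Bids in order: 3,200 (#24) > 2,780 (#59) > 2,140 (#44) > 1,630 (#12) > 1,530 (#49) > 1,490 (#56) > …
#24 has the top bid at or above the reserve ($3,200).
Second-highest bid $2,780 exceeds the reserve $1,170 → payment $2,780.

#24 pays $2,780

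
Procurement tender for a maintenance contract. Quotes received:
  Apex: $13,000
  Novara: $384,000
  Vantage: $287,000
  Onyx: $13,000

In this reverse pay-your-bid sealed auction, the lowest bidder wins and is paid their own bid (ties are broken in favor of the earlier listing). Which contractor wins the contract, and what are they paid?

Apex is paid $13,000

Bids in order: 13,000 (Apex) < 13,000 (Onyx) < 287,000 (Vantage) < 384,000 (Novara)
Apex and Onyx tie at $13,000; tie-break gives it to Apex.
Apex has the lowest bid and is paid exactly that: $13,000.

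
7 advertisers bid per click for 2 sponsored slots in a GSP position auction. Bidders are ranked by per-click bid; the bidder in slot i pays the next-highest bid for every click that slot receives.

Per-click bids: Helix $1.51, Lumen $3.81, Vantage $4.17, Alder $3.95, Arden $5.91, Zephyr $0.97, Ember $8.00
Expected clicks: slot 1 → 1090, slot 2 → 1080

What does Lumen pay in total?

Lumen pays $0.00

Per-click bids in order: $8.00 (Ember) > $5.91 (Arden) > $4.17 (Vantage) > …
Lumen ranks below slot 2 → no slot, pays nothing.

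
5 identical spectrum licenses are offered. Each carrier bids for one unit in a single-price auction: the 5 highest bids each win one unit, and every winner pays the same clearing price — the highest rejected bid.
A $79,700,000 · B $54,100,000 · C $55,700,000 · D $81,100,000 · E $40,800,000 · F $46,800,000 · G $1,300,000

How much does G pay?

G pays $0

Bids ranked high→low: 81,100,000 (D), 79,700,000 (A), 55,700,000 (C), 54,100,000 (B), 46,800,000 (F), 40,800,000 (E), 1,300,000 (G)
The 5 highest are D, A, C, B, F.
Highest unsuccessful bid: $40,800,000 → clearing price.
G does not win → pays $0.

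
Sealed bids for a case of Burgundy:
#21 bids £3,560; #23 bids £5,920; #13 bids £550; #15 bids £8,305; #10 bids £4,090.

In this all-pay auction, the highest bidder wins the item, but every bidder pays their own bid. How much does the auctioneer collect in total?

Rule: the highest bidder wins the item, but every bidder pays their own bid.
Sorting bids: 8,305 (#15) > 5,920 (#23) > 4,090 (#10) > 3,560 (#21) > 550 (#13)
#15 wins with the top bid; all bids are sunk regardless.
Every bidder forfeits their bid regardless of winning.
Revenue = 3,560 + 5,920 + 550 + 8,305 + 4,090 = £22,425.

Total revenue: £22,425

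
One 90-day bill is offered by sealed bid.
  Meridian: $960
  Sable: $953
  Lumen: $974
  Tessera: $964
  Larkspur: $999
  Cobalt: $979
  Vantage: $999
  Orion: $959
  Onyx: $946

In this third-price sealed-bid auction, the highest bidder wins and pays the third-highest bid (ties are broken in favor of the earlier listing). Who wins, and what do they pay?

Larkspur pays $979

Rule: the highest bidder wins and pays the third-highest bid.
Bids ranked: 999 (Larkspur) > 999 (Vantage) > 979 (Cobalt) > 974 (Lumen) > 964 (Tessera) > 960 (Meridian) > …
Larkspur and Vantage tie at $999; tie-break gives it to Larkspur.
Larkspur is highest; pays the third-highest bid, $979.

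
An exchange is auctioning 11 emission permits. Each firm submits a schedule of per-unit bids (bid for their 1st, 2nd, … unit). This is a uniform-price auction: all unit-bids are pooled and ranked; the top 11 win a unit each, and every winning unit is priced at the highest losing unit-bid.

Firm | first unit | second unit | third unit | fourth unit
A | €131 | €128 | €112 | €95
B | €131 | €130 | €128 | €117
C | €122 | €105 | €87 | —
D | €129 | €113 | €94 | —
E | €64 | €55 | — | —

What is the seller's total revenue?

Total revenue: €1,045

Pooled unit-bids ranked (top 11): 131 (A-1), 131 (B-1), 130 (B-2), 129 (D-1), 128 (A-2), 128 (B-3), 122 (C-1), 117 (B-4), 113 (D-2), 112 (A-3), 105 (C-2)
First bid not allocated: €95.
Allocation: A 3, B 4, C 2, D 2. Every unit priced at €95.
Revenue = 11 × 95 = €1,045.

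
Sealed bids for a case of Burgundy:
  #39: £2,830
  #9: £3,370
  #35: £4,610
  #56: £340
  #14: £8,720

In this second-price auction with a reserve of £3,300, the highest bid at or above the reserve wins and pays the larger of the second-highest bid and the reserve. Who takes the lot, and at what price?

Rule: the highest bid at or above the reserve wins and pays the larger of the second-highest bid and the reserve.
Bids in order: 8,720 (#14) > 4,610 (#35) > 3,370 (#9) > 2,830 (#39) > 340 (#56)
Highest eligible bid: #14 at £8,720.
Second-highest bid £4,610 exceeds the reserve £3,300 → payment £4,610.

#14 pays £4,610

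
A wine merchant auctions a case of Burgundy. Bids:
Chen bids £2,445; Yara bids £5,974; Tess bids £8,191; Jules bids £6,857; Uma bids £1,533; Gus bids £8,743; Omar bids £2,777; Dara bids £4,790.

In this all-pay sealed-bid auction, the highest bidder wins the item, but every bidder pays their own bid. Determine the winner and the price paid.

All-pay sealed-bid auction: the highest bidder wins the item, but every bidder pays their own bid.
Bids ranked: 8,743 (Gus) > 8,191 (Tess) > 6,857 (Jules) > 5,974 (Yara) > 4,790 (Dara) > 2,777 (Omar) > …
Gus is highest and takes the item; every bidder forfeits their bid.

Gus pays £8,743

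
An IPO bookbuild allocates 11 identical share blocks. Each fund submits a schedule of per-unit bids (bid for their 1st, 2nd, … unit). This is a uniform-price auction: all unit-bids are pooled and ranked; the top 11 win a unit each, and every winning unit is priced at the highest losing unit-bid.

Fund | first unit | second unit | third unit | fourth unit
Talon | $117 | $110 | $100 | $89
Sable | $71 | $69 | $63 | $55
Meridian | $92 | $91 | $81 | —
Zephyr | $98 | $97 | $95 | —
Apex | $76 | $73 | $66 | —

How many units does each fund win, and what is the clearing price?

Merging the schedules and taking the best 11: 117 (Talon-1), 110 (Talon-2), 100 (Talon-3), 98 (Zephyr-1), 97 (Zephyr-2), 95 (Zephyr-3), 92 (Meridian-1), 91 (Meridian-2), 89 (Talon-4), 81 (Meridian-3), 76 (Apex-1)
First bid not allocated: $73.
Allocation: Apex 1, Meridian 3, Talon 4, Zephyr 3.

Apex 1, Meridian 3, Talon 4, Zephyr 3; clearing price $73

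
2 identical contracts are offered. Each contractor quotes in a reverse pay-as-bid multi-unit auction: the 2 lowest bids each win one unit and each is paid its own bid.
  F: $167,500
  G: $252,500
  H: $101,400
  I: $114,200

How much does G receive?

G is paid $0

Sorting: 101,400 (H), 114,200 (I), 167,500 (F), 252,500 (G)
Lowest 2: H, I.
G does not win → $0.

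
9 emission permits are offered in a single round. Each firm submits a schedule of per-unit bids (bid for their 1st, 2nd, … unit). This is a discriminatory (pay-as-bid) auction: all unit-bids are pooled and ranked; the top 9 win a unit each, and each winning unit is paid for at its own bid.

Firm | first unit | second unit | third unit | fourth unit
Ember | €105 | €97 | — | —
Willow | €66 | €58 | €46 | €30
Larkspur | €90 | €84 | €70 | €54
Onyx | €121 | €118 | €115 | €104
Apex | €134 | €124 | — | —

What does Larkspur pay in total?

All unit-bids, highest first — top 9: 134 (Apex-1), 124 (Apex-2), 121 (Onyx-1), 118 (Onyx-2), 115 (Onyx-3), 105 (Ember-1), 104 (Onyx-4), 97 (Ember-2), 90 (Larkspur-1)
Next rejected bid: €84 (not a price — pay-as-bid).
Larkspur's winning unit-bids: 90 = €90.

Larkspur pays €90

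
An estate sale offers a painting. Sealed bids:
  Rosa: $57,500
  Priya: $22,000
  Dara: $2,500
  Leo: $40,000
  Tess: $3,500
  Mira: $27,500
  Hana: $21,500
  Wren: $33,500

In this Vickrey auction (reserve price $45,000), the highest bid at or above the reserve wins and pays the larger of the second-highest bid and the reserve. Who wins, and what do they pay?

Rosa pays $45,000

Vickrey auction (reserve price $45,000): the highest bid at or above the reserve wins and pays the larger of the second-highest bid and the reserve.
Sorting bids: 57,500 (Rosa) > 40,000 (Leo) > 33,500 (Wren) > 27,500 (Mira) > 22,000 (Priya) > 21,500 (Hana) > …
Highest eligible bid: Rosa at $57,500.
Second-highest bid $40,000 is below the reserve $45,000, so the reserve binds → payment $45,000.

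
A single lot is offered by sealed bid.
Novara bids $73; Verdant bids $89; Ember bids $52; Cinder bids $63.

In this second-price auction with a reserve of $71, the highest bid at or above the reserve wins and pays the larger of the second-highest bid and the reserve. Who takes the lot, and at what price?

Verdant pays $73

Second-price auction with a reserve of $71: the highest bid at or above the reserve wins and pays the larger of the second-highest bid and the reserve.
Bids ranked: 89 (Verdant) > 73 (Novara) > 63 (Cinder) > 52 (Ember)
Highest eligible bid: Verdant at $89.
Second-highest bid $73 exceeds the reserve $71 → payment $73.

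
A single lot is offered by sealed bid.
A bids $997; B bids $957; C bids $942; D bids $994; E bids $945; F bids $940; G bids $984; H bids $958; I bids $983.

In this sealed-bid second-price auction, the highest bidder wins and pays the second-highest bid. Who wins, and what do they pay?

A pays $994

Rule: the highest bidder wins and pays the second-highest bid.
Bids ranked: 997 (A) > 994 (D) > 984 (G) > 983 (I) > 958 (H) > 957 (B) > …
Second-price: A pays D's bid of $994.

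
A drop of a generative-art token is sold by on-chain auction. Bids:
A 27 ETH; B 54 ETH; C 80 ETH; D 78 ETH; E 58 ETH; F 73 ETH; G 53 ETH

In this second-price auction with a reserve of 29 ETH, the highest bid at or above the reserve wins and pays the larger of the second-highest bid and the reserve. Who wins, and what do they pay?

C pays 78 ETH

Rule: the highest bid at or above the reserve wins and pays the larger of the second-highest bid and the reserve.
Sorting bids: 80 (C) > 78 (D) > 73 (F) > 58 (E) > 54 (B) > 53 (G) > …
C has the top bid at or above the reserve (80 ETH).
max(second-highest 78 ETH, reserve 29 ETH) = 78 ETH; the reserve does not bind.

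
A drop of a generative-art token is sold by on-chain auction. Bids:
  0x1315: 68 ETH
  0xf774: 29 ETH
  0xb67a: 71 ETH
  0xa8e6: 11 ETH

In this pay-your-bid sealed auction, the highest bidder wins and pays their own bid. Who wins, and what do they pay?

0xb67a pays 71 ETH

Sorting bids: 71 (0xb67a) > 68 (0x1315) > 29 (0xf774) > 11 (0xa8e6)
0xb67a is highest → pays own bid, 71 ETH.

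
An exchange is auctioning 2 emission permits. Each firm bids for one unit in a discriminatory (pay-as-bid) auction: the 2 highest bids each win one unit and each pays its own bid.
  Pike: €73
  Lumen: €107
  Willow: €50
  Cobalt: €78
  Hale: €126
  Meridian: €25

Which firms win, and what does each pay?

Bids ranked high→low: 126 (Hale), 107 (Lumen), 78 (Cobalt), 73 (Pike), …
Top 2: Hale, Lumen.
Each winner pays its own bid: Hale €126, Lumen €107.

Hale €126, Lumen €107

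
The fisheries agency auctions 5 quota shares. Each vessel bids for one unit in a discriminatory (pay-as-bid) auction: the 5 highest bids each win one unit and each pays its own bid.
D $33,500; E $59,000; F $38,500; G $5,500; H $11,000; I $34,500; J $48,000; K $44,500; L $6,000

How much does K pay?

K pays $44,500

Ordering the bids: 59,000 (E), 48,000 (J), 44,500 (K), 38,500 (F), 34,500 (I), 33,500 (D), 11,000 (H), …
Winners (5 units): E, J, K, F, I.
K wins → own bid $44,500.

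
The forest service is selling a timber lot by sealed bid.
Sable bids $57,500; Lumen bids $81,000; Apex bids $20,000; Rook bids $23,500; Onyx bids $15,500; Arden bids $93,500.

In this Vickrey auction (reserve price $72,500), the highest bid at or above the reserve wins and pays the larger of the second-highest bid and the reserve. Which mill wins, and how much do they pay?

Arden pays $81,000

Bids ranked: 93,500 (Arden) > 81,000 (Lumen) > 57,500 (Sable) > 23,500 (Rook) > 20,000 (Apex) > 15,500 (Onyx)
Highest eligible bid: Arden at $93,500.
Second-highest bid $81,000 exceeds the reserve $72,500 → payment $81,000.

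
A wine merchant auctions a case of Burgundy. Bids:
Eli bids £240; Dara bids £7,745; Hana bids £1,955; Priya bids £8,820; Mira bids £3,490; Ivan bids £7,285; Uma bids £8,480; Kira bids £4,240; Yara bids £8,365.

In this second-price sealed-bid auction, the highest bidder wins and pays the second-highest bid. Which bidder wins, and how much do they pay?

Second-price sealed-bid auction: the highest bidder wins and pays the second-highest bid.
Bids ranked: 8,820 (Priya) > 8,480 (Uma) > 8,365 (Yara) > 7,745 (Dara) > 7,285 (Ivan) > 4,240 (Kira) > …
Priya wins with the highest bid; price is set by the runner-up at £8,480.

Priya pays £8,480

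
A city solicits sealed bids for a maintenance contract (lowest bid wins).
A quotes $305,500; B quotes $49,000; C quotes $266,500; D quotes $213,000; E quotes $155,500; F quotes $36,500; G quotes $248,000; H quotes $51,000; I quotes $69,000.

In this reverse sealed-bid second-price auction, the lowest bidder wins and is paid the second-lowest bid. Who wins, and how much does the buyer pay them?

Bids ranked: 36,500 (F) < 49,000 (B) < 51,000 (H) < 69,000 (I) < 155,500 (E) < 213,000 (D) < …
Second-price: F is paid B's bid of $49,000.

F is paid $49,000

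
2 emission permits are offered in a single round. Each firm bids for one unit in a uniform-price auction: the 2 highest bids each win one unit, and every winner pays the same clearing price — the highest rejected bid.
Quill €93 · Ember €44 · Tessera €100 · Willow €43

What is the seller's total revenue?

Total revenue: €88

Bids ranked high→low: 100 (Tessera), 93 (Quill), 44 (Ember), 43 (Willow)
Winners (2 units): Tessera, Quill.
First losing bid is Ember's €44, which sets the uniform price.
Total revenue = 2 × €44 = €88.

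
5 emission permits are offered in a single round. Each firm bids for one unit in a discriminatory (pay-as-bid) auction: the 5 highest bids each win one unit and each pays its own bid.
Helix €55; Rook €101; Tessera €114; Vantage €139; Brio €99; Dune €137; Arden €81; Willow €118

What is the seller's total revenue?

Total revenue: €609

Ordering the bids: 139 (Vantage), 137 (Dune), 118 (Willow), 114 (Tessera), 101 (Rook), 99 (Brio), 81 (Arden), …
The 5 highest are Vantage, Dune, Willow, Tessera, Rook.
Total revenue = 139 + 137 + 118 + 114 + 101 = €609.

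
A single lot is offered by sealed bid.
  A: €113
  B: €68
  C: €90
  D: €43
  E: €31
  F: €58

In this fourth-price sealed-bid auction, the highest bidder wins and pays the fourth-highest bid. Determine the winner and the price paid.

Sorting bids: 113 (A) > 90 (C) > 68 (B) > 58 (F) > 43 (D) > 31 (E)
A is highest; pays the fourth-highest bid, €58.

A pays €58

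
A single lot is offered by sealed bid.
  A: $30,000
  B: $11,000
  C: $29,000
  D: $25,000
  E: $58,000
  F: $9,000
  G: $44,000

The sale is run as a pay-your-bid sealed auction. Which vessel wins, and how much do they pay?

Bids in order: 58,000 (E) > 44,000 (G) > 30,000 (A) > 29,000 (C) > 25,000 (D) > 11,000 (B) > …
E has the highest bid and pays exactly that: $58,000.

E pays $58,000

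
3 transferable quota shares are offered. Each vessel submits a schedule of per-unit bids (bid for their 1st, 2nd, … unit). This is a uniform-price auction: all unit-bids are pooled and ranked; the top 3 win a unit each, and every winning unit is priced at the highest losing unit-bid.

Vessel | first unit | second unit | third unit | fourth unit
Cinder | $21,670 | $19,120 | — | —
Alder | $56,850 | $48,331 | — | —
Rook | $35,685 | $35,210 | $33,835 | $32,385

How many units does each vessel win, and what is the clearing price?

Alder 2, Rook 1; clearing price $35,210

Merging the schedules and taking the best 3: 56,850 (Alder-1), 48,331 (Alder-2), 35,685 (Rook-1)
The (k+1)-th unit-bid is $35,210.
Allocation: Alder 2, Rook 1.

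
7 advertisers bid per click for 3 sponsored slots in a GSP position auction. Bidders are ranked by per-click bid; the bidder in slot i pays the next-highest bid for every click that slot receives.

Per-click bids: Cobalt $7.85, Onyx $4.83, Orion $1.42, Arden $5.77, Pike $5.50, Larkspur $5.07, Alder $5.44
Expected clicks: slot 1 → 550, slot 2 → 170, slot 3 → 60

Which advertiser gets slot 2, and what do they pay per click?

Arden; $5.50 per click

Per-click bids in order: $7.85 (Cobalt) > $5.77 (Arden) > $5.50 (Pike) > $5.44 (Alder) > …
Slot 2 goes to the second-ranked bidder, Arden, who pays the next bid down: $5.50/click.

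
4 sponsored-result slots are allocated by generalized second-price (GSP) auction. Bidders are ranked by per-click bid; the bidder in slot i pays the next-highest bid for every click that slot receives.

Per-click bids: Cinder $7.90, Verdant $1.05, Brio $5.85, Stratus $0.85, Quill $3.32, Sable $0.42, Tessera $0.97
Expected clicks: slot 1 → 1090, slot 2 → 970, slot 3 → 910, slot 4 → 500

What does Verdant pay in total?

Sorting advertisers: $7.90 (Cinder) > $5.85 (Brio) > $3.32 (Quill) > $1.05 (Verdant) > $0.97 (Tessera) > …
Verdant holds slot 4 → pays next bid $0.97 × 500 clicks = $485.00.

Verdant pays $485.00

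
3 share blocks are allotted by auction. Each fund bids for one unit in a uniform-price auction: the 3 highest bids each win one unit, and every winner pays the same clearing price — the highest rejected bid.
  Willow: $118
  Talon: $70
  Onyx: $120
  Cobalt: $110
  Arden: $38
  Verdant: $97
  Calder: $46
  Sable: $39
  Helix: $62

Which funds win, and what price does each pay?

Bids ranked high→low: 120 (Onyx), 118 (Willow), 110 (Cobalt), 97 (Verdant), 70 (Talon), …
Winners (3 units): Onyx, Willow, Cobalt.
Highest unsuccessful bid: $97 → clearing price.

Onyx, Willow, Cobalt; each pays $97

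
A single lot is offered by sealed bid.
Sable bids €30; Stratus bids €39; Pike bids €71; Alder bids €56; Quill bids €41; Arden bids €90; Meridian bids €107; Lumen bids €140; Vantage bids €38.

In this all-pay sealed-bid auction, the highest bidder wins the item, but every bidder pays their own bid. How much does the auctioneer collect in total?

Total revenue: €612

All-pay sealed-bid auction: the highest bidder wins the item, but every bidder pays their own bid.
Bids ranked: 140 (Lumen) > 107 (Meridian) > 90 (Arden) > 71 (Pike) > 56 (Alder) > 41 (Quill) > …
Every bidder forfeits their bid regardless of winning.
Revenue = 30 + 39 + 71 + 56 + 41 + 90 + 107 + 140 + 38 = €612.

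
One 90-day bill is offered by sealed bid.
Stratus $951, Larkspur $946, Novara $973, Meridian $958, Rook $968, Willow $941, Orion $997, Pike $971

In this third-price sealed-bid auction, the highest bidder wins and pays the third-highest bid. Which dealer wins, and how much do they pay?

Orion pays $971

Sorting bids: 997 (Orion) > 973 (Novara) > 971 (Pike) > 968 (Rook) > 958 (Meridian) > 951 (Stratus) > …
Orion is highest; pays the third-highest bid, $971.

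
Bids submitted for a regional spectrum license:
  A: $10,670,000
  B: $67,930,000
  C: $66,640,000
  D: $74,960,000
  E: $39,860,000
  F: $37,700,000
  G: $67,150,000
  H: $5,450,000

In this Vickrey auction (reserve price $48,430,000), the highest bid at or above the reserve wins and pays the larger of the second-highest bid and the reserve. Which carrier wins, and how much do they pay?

Rule: the highest bid at or above the reserve wins and pays the larger of the second-highest bid and the reserve.
Bids ranked: 74,960,000 (D) > 67,930,000 (B) > 67,150,000 (G) > 66,640,000 (C) > 39,860,000 (E) > 37,700,000 (F) > …
Highest eligible bid: D at $74,960,000.
max(second-highest $67,930,000, reserve $48,430,000) = $67,930,000; the reserve does not bind.

D pays $67,930,000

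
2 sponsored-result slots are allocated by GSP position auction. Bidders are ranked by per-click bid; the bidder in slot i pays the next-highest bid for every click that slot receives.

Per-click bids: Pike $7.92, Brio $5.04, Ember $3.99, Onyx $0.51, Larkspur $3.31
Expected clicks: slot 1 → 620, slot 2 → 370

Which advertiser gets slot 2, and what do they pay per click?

Brio; $3.99 per click

Per-click bids in order: $7.92 (Pike) > $5.04 (Brio) > $3.99 (Ember) > …
Slot 2 goes to the second-ranked bidder, Brio, who pays the next bid down: $3.99/click.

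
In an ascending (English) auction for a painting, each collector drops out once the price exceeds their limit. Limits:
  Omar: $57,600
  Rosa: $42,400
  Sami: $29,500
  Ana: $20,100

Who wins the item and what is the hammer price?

Ascending (English) auction: the price rises until one bidder remains; the winner pays the price at which the last rival dropped out.
Sorting limits: 57,600 (Omar) > 42,400 (Rosa) > 29,500 (Sami) > 20,100 (Ana)
Once the price passes $42,400, only Omar is left; the hammer falls at Rosa's limit of $42,400.

Omar wins at $42,400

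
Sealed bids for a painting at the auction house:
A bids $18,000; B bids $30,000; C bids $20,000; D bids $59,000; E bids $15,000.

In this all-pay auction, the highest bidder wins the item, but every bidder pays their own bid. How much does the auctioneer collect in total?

Bids in order: 59,000 (D) > 30,000 (B) > 20,000 (C) > 18,000 (A) > 15,000 (E)
Every bidder forfeits their bid regardless of winning.
Revenue = 18,000 + 30,000 + 20,000 + 59,000 + 15,000 = $142,000.

Total revenue: $142,000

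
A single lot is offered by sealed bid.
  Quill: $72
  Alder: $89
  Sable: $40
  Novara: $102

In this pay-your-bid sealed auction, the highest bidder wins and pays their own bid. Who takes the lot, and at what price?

Novara pays $102

Bids in order: 102 (Novara) > 89 (Alder) > 72 (Quill) > 40 (Sable)
Novara is highest → pays own bid, $102.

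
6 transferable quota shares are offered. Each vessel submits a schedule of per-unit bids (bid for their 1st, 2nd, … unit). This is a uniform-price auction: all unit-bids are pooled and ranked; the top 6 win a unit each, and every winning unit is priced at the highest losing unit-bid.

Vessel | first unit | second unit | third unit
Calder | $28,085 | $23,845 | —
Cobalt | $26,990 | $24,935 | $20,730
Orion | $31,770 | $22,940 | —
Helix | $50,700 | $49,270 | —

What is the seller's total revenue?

Total revenue: $143,070

All unit-bids, highest first — top 6: 50,700 (Helix-1), 49,270 (Helix-2), 31,770 (Orion-1), 28,085 (Calder-1), 26,990 (Cobalt-1), 24,935 (Cobalt-2)
The (k+1)-th unit-bid is $23,845.
Allocation: Calder 1, Cobalt 2, Helix 2, Orion 1. Every unit priced at $23,845.
Revenue = 6 × 23,845 = $143,070.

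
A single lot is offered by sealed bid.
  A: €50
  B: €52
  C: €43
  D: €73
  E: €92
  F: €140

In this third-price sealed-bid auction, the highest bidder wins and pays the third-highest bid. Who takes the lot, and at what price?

Sorting bids: 140 (F) > 92 (E) > 73 (D) > 52 (B) > 50 (A) > 43 (C)
F is highest; pays the third-highest bid, €73.

F pays €73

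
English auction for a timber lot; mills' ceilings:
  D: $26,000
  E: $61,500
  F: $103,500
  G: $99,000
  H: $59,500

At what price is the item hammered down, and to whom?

Limits ranked: 103,500 (F) > 99,000 (G) > 61,500 (E) > 59,500 (H) > 26,000 (D)
Bidding ends when G exits at $99,000; F takes it.

F wins at $99,000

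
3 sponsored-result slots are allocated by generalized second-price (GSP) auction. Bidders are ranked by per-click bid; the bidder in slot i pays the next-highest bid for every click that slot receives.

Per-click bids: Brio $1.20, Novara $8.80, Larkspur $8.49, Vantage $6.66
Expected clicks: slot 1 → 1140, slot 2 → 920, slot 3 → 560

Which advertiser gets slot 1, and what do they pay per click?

Ranked by bid: $8.80 (Novara) > $8.49 (Larkspur) > $6.66 (Vantage) > $1.20 (Brio)
Slot 1 goes to the first-ranked bidder, Novara, who pays the next bid down: $8.49/click.

Novara; $8.49 per click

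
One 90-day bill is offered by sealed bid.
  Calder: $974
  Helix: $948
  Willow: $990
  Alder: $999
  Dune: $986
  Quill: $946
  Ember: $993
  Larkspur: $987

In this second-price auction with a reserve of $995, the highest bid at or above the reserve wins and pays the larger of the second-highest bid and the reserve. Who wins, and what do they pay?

Rule: the highest bid at or above the reserve wins and pays the larger of the second-highest bid and the reserve.
Bids in order: 999 (Alder) > 993 (Ember) > 990 (Willow) > 987 (Larkspur) > 986 (Dune) > 974 (Calder) > …
Highest eligible bid: Alder at $999.
Second-highest bid $993 is below the reserve $995, so the reserve binds → payment $995.

Alder pays $995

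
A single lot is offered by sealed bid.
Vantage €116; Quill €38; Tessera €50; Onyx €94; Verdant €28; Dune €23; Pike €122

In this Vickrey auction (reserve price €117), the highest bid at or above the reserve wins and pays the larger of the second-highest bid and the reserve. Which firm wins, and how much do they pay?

Pike pays €117

Vickrey auction (reserve price €117): the highest bid at or above the reserve wins and pays the larger of the second-highest bid and the reserve.
Bids ranked: 122 (Pike) > 116 (Vantage) > 94 (Onyx) > 50 (Tessera) > 38 (Quill) > 28 (Verdant) > …
Highest eligible bid: Pike at €122.
max(second-highest €116, reserve €117) = €117.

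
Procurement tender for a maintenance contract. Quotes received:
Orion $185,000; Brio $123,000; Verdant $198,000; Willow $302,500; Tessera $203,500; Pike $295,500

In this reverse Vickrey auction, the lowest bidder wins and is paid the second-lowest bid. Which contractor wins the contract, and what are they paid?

Reverse Vickrey auction: the lowest bidder wins and is paid the second-lowest bid.
Bids in order: 123,000 (Brio) < 185,000 (Orion) < 198,000 (Verdant) < 203,500 (Tessera) < 295,500 (Pike) < 302,500 (Willow)
Brio wins with the lowest bid; price is set by the runner-up at $185,000.

Brio is paid $185,000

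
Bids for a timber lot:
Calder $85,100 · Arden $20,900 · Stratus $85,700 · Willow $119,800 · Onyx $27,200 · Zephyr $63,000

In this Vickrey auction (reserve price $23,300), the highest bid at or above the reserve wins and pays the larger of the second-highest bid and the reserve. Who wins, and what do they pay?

Rule: the highest bid at or above the reserve wins and pays the larger of the second-highest bid and the reserve.
Bids ranked: 119,800 (Willow) > 85,700 (Stratus) > 85,100 (Calder) > 63,000 (Zephyr) > 27,200 (Onyx) > 20,900 (Arden)
Willow has the top bid at or above the reserve ($119,800).
Second-highest bid $85,700 exceeds the reserve $23,300 → payment $85,700.

Willow pays $85,700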